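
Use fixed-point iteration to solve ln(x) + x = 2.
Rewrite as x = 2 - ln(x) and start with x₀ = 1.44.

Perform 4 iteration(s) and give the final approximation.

Equation: ln(x) + x = 2
Fixed-point form: x = 2 - ln(x)
x₀ = 1.44

x_1 = g(1.440000) = 1.635357
x_2 = g(1.635357) = 1.508139
x_3 = g(1.508139) = 1.589124
x_4 = g(1.589124) = 1.536817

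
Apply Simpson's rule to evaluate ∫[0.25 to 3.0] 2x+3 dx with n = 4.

f(x) = 2x+3
a = 0.25, b = 3.0, n = 4
h = (b - a)/n = 0.687500

Simpson's rule: (h/3)[f(x₀) + 4f(x₁) + 2f(x₂) + ... + f(xₙ)]

x_0 = 0.2500, f(x_0) = 3.500000, coefficient = 1
x_1 = 0.9375, f(x_1) = 4.875000, coefficient = 4
x_2 = 1.6250, f(x_2) = 6.250000, coefficient = 2
x_3 = 2.3125, f(x_3) = 7.625000, coefficient = 4
x_4 = 3.0000, f(x_4) = 9.000000, coefficient = 1

I ≈ (0.687500/3) × 75.000000 = 17.187500
Exact value: 17.187500
Error: 0.000000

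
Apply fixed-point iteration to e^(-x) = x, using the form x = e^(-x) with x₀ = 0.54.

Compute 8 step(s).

Equation: e^(-x) = x
Fixed-point form: x = e^(-x)
x₀ = 0.54

x_1 = g(0.540000) = 0.582748
x_2 = g(0.582748) = 0.558362
x_3 = g(0.558362) = 0.572146
x_4 = g(0.572146) = 0.564313
x_5 = g(0.564313) = 0.568751
x_6 = g(0.568751) = 0.566232
x_7 = g(0.566232) = 0.567660
x_8 = g(0.567660) = 0.566850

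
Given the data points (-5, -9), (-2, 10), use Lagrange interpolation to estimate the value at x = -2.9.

Lagrange interpolation formula:
P(x) = Σ yᵢ × Lᵢ(x)
where Lᵢ(x) = Π_{j≠i} (x - xⱼ)/(xᵢ - xⱼ)

L_0(-2.9) = (-2.9 - (-2))/(-5 - (-2)) = 0.300000
L_1(-2.9) = (-2.9 - (-5))/(-2 - (-5)) = 0.700000

P(-2.9) = (-9)×L_0(-2.9) + 10×L_1(-2.9)
P(-2.9) = 4.300000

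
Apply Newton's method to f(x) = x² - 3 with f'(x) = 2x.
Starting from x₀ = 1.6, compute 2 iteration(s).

f(x) = x² - 3
f'(x) = 2x
x₀ = 1.6

Newton-Raphson formula: x_{n+1} = x_n - f(x_n)/f'(x_n)

Iteration 1:
  f(1.600000) = -0.440000
  f'(1.600000) = 3.200000
  x_1 = 1.600000 - (-0.440000)/3.200000 = 1.737500
Iteration 2:
  f(1.737500) = 0.018906
  f'(1.737500) = 3.475000
  x_2 = 1.737500 - 0.018906/3.475000 = 1.732059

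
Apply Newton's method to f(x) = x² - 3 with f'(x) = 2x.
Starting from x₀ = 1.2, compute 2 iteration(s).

f(x) = x² - 3
f'(x) = 2x
x₀ = 1.2

Newton-Raphson formula: x_{n+1} = x_n - f(x_n)/f'(x_n)

Iteration 1:
  f(1.200000) = -1.560000
  f'(1.200000) = 2.400000
  x_1 = 1.200000 - (-1.560000)/2.400000 = 1.850000
Iteration 2:
  f(1.850000) = 0.422500
  f'(1.850000) = 3.700000
  x_2 = 1.850000 - 0.422500/3.700000 = 1.735811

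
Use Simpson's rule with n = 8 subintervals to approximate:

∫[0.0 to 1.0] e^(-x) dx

f(x) = e^(-x)
a = 0.0, b = 1.0, n = 8
h = (b - a)/n = 0.125000

Simpson's rule: (h/3)[f(x₀) + 4f(x₁) + 2f(x₂) + ... + f(xₙ)]

x_0 = 0.0000, f(x_0) = 1.000000, coefficient = 1
x_1 = 0.1250, f(x_1) = 0.882497, coefficient = 4
x_2 = 0.2500, f(x_2) = 0.778801, coefficient = 2
x_3 = 0.3750, f(x_3) = 0.687289, coefficient = 4
x_4 = 0.5000, f(x_4) = 0.606531, coefficient = 2
x_5 = 0.6250, f(x_5) = 0.535261, coefficient = 4
x_6 = 0.7500, f(x_6) = 0.472367, coefficient = 2
x_7 = 0.8750, f(x_7) = 0.416862, coefficient = 4
x_8 = 1.0000, f(x_8) = 0.367879, coefficient = 1

I ≈ (0.125000/3) × 15.170914 = 0.632121
Exact value: 0.632121
Error: 0.000001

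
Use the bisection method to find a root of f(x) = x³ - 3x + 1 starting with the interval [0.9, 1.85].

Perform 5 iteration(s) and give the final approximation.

f(x) = x³ - 3x + 1
Initial interval: [0.9, 1.85]

Iteration 1:
  c_1 = (0.900000 + 1.850000)/2 = 1.375000
  f(c_1) = f(1.375000) = -0.525391
  f(a) × f(c) ≥ 0, new interval: [1.375000, 1.850000]
Iteration 2:
  c_2 = (1.375000 + 1.850000)/2 = 1.612500
  f(c_2) = f(1.612500) = 0.355252
  f(a) × f(c) < 0, new interval: [1.375000, 1.612500]
Iteration 3:
  c_3 = (1.375000 + 1.612500)/2 = 1.493750
  f(c_3) = f(1.493750) = -0.148262
  f(a) × f(c) ≥ 0, new interval: [1.493750, 1.612500]
Iteration 4:
  c_4 = (1.493750 + 1.612500)/2 = 1.553125
  f(c_4) = f(1.553125) = 0.087069
  f(a) × f(c) < 0, new interval: [1.493750, 1.553125]
Iteration 5:
  c_5 = (1.493750 + 1.553125)/2 = 1.523438
  f(c_5) = f(1.523438) = -0.034625
  f(a) × f(c) ≥ 0, new interval: [1.523438, 1.553125]

After 5 iteration(s), the approximation is c_5 = 1.523438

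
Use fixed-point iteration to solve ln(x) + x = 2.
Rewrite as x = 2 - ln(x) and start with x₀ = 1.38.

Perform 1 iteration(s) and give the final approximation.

Equation: ln(x) + x = 2
Fixed-point form: x = 2 - ln(x)
x₀ = 1.38

x_1 = g(1.380000) = 1.677917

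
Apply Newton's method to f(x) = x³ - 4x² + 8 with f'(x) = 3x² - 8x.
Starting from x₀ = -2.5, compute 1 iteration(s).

f(x) = x³ - 4x² + 8
f'(x) = 3x² - 8x
x₀ = -2.5

Newton-Raphson formula: x_{n+1} = x_n - f(x_n)/f'(x_n)

Iteration 1:
  f(-2.500000) = -32.625000
  f'(-2.500000) = 38.750000
  x_1 = -2.500000 - (-32.625000)/38.750000 = -1.658065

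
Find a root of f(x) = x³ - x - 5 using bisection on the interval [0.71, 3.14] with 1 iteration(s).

f(x) = x³ - x - 5
Initial interval: [0.71, 3.14]

Iteration 1:
  c_1 = (0.710000 + 3.140000)/2 = 1.925000
  f(c_1) = f(1.925000) = 0.208328
  f(a) × f(c) < 0, new interval: [0.710000, 1.925000]

After 1 iteration(s), the approximation is c_1 = 1.925000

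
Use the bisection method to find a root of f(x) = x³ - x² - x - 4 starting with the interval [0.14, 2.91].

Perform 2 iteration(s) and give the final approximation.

f(x) = x³ - x² - x - 4
Initial interval: [0.14, 2.91]

Iteration 1:
  c_1 = (0.140000 + 2.910000)/2 = 1.525000
  f(c_1) = f(1.525000) = -4.304047
  f(a) × f(c) ≥ 0, new interval: [1.525000, 2.910000]
Iteration 2:
  c_2 = (1.525000 + 2.910000)/2 = 2.217500
  f(c_2) = f(2.217500) = -0.230680
  f(a) × f(c) ≥ 0, new interval: [2.217500, 2.910000]

After 2 iteration(s), the approximation is c_2 = 2.217500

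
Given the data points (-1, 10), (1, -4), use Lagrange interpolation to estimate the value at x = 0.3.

Lagrange interpolation formula:
P(x) = Σ yᵢ × Lᵢ(x)
where Lᵢ(x) = Π_{j≠i} (x - xⱼ)/(xᵢ - xⱼ)

L_0(0.3) = (0.3 - 1)/(-1 - 1) = 0.350000
L_1(0.3) = (0.3 - (-1))/(1 - (-1)) = 0.650000

P(0.3) = 10×L_0(0.3) + (-4)×L_1(0.3)
P(0.3) = 0.900000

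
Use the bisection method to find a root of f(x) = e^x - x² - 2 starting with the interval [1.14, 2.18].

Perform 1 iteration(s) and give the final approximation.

f(x) = e^x - x² - 2
Initial interval: [1.14, 2.18]

Iteration 1:
  c_1 = (1.140000 + 2.180000)/2 = 1.660000
  f(c_1) = f(1.660000) = 0.503711
  f(a) × f(c) < 0, new interval: [1.140000, 1.660000]

After 1 iteration(s), the approximation is c_1 = 1.660000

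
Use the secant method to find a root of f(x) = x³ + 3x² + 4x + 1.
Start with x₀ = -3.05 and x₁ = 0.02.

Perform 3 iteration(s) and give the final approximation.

f(x) = x³ + 3x² + 4x + 1
x₀ = -3.05, x₁ = 0.02

Secant formula: x_{n+1} = x_n - f(x_n)(x_n - x_{n-1})/(f(x_n) - f(x_{n-1}))

Iteration 1:
  f(-3.050000) = -11.665125
  f(0.020000) = 1.081208
  x_2 = 0.020000 - 1.081208×(0.020000 - (-3.050000))/(1.081208 - (-11.665125))
       = -0.240413
Iteration 2:
  f(0.020000) = 1.081208
  f(-0.240413) = 0.197848
  x_3 = -0.240413 - 0.197848×(-0.240413 - 0.020000)/(0.197848 - 1.081208)
       = -0.298738
Iteration 3:
  f(-0.240413) = 0.197848
  f(-0.298738) = 0.046120
  x_4 = -0.298738 - 0.046120×(-0.298738 - (-0.240413))/(0.046120 - 0.197848)
       = -0.316467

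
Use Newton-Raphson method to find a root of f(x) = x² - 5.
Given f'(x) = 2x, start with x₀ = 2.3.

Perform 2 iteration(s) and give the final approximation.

f(x) = x² - 5
f'(x) = 2x
x₀ = 2.3

Newton-Raphson formula: x_{n+1} = x_n - f(x_n)/f'(x_n)

Iteration 1:
  f(2.300000) = 0.290000
  f'(2.300000) = 4.600000
  x_1 = 2.300000 - 0.290000/4.600000 = 2.236957
Iteration 2:
  f(2.236957) = 0.003974
  f'(2.236957) = 4.473913
  x_2 = 2.236957 - 0.003974/4.473913 = 2.236068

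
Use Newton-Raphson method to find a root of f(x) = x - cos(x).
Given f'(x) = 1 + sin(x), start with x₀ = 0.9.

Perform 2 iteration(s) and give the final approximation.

f(x) = x - cos(x)
f'(x) = 1 + sin(x)
x₀ = 0.9

Newton-Raphson formula: x_{n+1} = x_n - f(x_n)/f'(x_n)

Iteration 1:
  f(0.900000) = 0.278390
  f'(0.900000) = 1.783327
  x_1 = 0.900000 - 0.278390/1.783327 = 0.743893
Iteration 2:
  f(0.743893) = 0.008055
  f'(0.743893) = 1.677158
  x_2 = 0.743893 - 0.008055/1.677158 = 0.739090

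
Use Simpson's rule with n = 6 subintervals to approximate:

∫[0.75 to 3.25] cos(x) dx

f(x) = cos(x)
a = 0.75, b = 3.25, n = 6
h = (b - a)/n = 0.416667

Simpson's rule: (h/3)[f(x₀) + 4f(x₁) + 2f(x₂) + ... + f(xₙ)]

x_0 = 0.7500, f(x_0) = 0.731689, coefficient = 1
x_1 = 1.1667, f(x_1) = 0.393219, coefficient = 4
x_2 = 1.5833, f(x_2) = -0.012537, coefficient = 2
x_3 = 2.0000, f(x_3) = -0.416147, coefficient = 4
x_4 = 2.4167, f(x_4) = -0.748549, coefficient = 2
x_5 = 2.8333, f(x_5) = -0.952863, coefficient = 4
x_6 = 3.2500, f(x_6) = -0.994130, coefficient = 1

I ≈ (0.416667/3) × -5.687776 = -0.789969
Exact value: -0.789834
Error: 0.000135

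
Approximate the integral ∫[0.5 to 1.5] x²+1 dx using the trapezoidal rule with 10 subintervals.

f(x) = x²+1
a = 0.5, b = 1.5, n = 10
h = (b - a)/n = 0.100000

Trapezoidal rule: (h/2)[f(x₀) + 2f(x₁) + 2f(x₂) + ... + f(xₙ)]

x_0 = 0.5000, f(x_0) = 1.250000, coefficient = 1
x_1 = 0.6000, f(x_1) = 1.360000, coefficient = 2
x_2 = 0.7000, f(x_2) = 1.490000, coefficient = 2
x_3 = 0.8000, f(x_3) = 1.640000, coefficient = 2
x_4 = 0.9000, f(x_4) = 1.810000, coefficient = 2
x_5 = 1.0000, f(x_5) = 2.000000, coefficient = 2
x_6 = 1.1000, f(x_6) = 2.210000, coefficient = 2
x_7 = 1.2000, f(x_7) = 2.440000, coefficient = 2
x_8 = 1.3000, f(x_8) = 2.690000, coefficient = 2
x_9 = 1.4000, f(x_9) = 2.960000, coefficient = 2
x_10 = 1.5000, f(x_10) = 3.250000, coefficient = 1

I ≈ (0.100000/2) × 41.700000 = 2.085000
Exact value: 2.083333
Error: 0.001667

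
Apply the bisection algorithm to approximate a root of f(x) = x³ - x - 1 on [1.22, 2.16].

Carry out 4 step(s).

f(x) = x³ - x - 1
Initial interval: [1.22, 2.16]

Iteration 1:
  c_1 = (1.220000 + 2.160000)/2 = 1.690000
  f(c_1) = f(1.690000) = 2.136809
  f(a) × f(c) < 0, new interval: [1.220000, 1.690000]
Iteration 2:
  c_2 = (1.220000 + 1.690000)/2 = 1.455000
  f(c_2) = f(1.455000) = 0.625271
  f(a) × f(c) < 0, new interval: [1.220000, 1.455000]
Iteration 3:
  c_3 = (1.220000 + 1.455000)/2 = 1.337500
  f(c_3) = f(1.337500) = 0.055162
  f(a) × f(c) < 0, new interval: [1.220000, 1.337500]
Iteration 4:
  c_4 = (1.220000 + 1.337500)/2 = 1.278750
  f(c_4) = f(1.278750) = -0.187736
  f(a) × f(c) ≥ 0, new interval: [1.278750, 1.337500]

After 4 iteration(s), the approximation is c_4 = 1.278750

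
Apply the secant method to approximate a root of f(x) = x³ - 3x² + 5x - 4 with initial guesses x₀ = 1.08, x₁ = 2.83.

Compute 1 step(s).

f(x) = x³ - 3x² + 5x - 4
x₀ = 1.08, x₁ = 2.83

Secant formula: x_{n+1} = x_n - f(x_n)(x_n - x_{n-1})/(f(x_n) - f(x_{n-1}))

Iteration 1:
  f(1.080000) = -0.839488
  f(2.830000) = 8.788487
  x_2 = 2.830000 - 8.788487×(2.830000 - 1.080000)/(8.788487 - (-0.839488))
       = 1.232587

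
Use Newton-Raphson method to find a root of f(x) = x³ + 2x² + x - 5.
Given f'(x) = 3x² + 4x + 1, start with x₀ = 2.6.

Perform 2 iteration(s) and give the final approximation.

f(x) = x³ + 2x² + x - 5
f'(x) = 3x² + 4x + 1
x₀ = 2.6

Newton-Raphson formula: x_{n+1} = x_n - f(x_n)/f'(x_n)

Iteration 1:
  f(2.600000) = 28.696000
  f'(2.600000) = 31.680000
  x_1 = 2.600000 - 28.696000/31.680000 = 1.694192
Iteration 2:
  f(1.694192) = 7.297580
  f'(1.694192) = 16.387626
  x_2 = 1.694192 - 7.297580/16.387626 = 1.248882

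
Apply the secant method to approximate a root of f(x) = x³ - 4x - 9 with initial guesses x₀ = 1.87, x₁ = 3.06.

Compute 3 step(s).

f(x) = x³ - 4x - 9
x₀ = 1.87, x₁ = 3.06

Secant formula: x_{n+1} = x_n - f(x_n)(x_n - x_{n-1})/(f(x_n) - f(x_{n-1}))

Iteration 1:
  f(1.870000) = -9.940797
  f(3.060000) = 7.412616
  x_2 = 3.060000 - 7.412616×(3.060000 - 1.870000)/(7.412616 - (-9.940797))
       = 2.551684
Iteration 2:
  f(3.060000) = 7.412616
  f(2.551684) = -2.592485
  x_3 = 2.551684 - (-2.592485)×(2.551684 - 3.060000)/(-2.592485 - 7.412616)
       = 2.683397
Iteration 3:
  f(2.551684) = -2.592485
  f(2.683397) = -0.411465
  x_4 = 2.683397 - (-0.411465)×(2.683397 - 2.551684)/(-0.411465 - (-2.592485))
       = 2.708246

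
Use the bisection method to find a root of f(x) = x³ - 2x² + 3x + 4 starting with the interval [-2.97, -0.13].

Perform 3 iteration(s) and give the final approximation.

f(x) = x³ - 2x² + 3x + 4
Initial interval: [-2.97, -0.13]

Iteration 1:
  c_1 = (-2.970000 + (-0.130000))/2 = -1.550000
  f(c_1) = f(-1.550000) = -9.178875
  f(a) × f(c) ≥ 0, new interval: [-1.550000, -0.130000]
Iteration 2:
  c_2 = (-1.550000 + (-0.130000))/2 = -0.840000
  f(c_2) = f(-0.840000) = -0.523904
  f(a) × f(c) ≥ 0, new interval: [-0.840000, -0.130000]
Iteration 3:
  c_3 = (-0.840000 + (-0.130000))/2 = -0.485000
  f(c_3) = f(-0.485000) = 1.960466
  f(a) × f(c) < 0, new interval: [-0.840000, -0.485000]

After 3 iteration(s), the approximation is c_3 = -0.485000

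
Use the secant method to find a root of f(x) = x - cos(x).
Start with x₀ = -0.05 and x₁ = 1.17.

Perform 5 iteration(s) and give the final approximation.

f(x) = x - cos(x)
x₀ = -0.05, x₁ = 1.17

Secant formula: x_{n+1} = x_n - f(x_n)(x_n - x_{n-1})/(f(x_n) - f(x_{n-1}))

Iteration 1:
  f(-0.050000) = -1.048750
  f(1.170000) = 0.779848
  x_2 = 1.170000 - 0.779848×(1.170000 - (-0.050000))/(0.779848 - (-1.048750))
       = 0.649703
Iteration 2:
  f(1.170000) = 0.779848
  f(0.649703) = -0.146561
  x_3 = 0.649703 - (-0.146561)×(0.649703 - 1.170000)/(-0.146561 - 0.779848)
       = 0.732015
Iteration 3:
  f(0.649703) = -0.146561
  f(0.732015) = -0.011813
  x_4 = 0.732015 - (-0.011813)×(0.732015 - 0.649703)/(-0.011813 - (-0.146561))
       = 0.739232
Iteration 4:
  f(0.732015) = -0.011813
  f(0.739232) = 0.000246
  x_5 = 0.739232 - 0.000246×(0.739232 - 0.732015)/(0.000246 - (-0.011813))
       = 0.739085
Iteration 5:
  f(0.739232) = 0.000246
  f(0.739085) = 0.000000
  x_6 = 0.739085 - 0.000000×(0.739085 - 0.739232)/(0.000000 - 0.000246)
       = 0.739085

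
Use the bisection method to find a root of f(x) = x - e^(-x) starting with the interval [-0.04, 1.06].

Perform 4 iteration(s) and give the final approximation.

f(x) = x - e^(-x)
Initial interval: [-0.04, 1.06]

Iteration 1:
  c_1 = (-0.040000 + 1.060000)/2 = 0.510000
  f(c_1) = f(0.510000) = -0.090496
  f(a) × f(c) ≥ 0, new interval: [0.510000, 1.060000]
Iteration 2:
  c_2 = (0.510000 + 1.060000)/2 = 0.785000
  f(c_2) = f(0.785000) = 0.328880
  f(a) × f(c) < 0, new interval: [0.510000, 0.785000]
Iteration 3:
  c_3 = (0.510000 + 0.785000)/2 = 0.647500
  f(c_3) = f(0.647500) = 0.124147
  f(a) × f(c) < 0, new interval: [0.510000, 0.647500]
Iteration 4:
  c_4 = (0.510000 + 0.647500)/2 = 0.578750
  f(c_4) = f(0.578750) = 0.018151
  f(a) × f(c) < 0, new interval: [0.510000, 0.578750]

After 4 iteration(s), the approximation is c_4 = 0.578750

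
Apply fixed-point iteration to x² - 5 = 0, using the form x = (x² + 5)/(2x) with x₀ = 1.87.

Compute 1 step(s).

Equation: x² - 5 = 0
Fixed-point form: x = (x² + 5)/(2x)
x₀ = 1.87

x_1 = g(1.870000) = 2.271898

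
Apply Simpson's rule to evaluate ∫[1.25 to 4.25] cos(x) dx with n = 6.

f(x) = cos(x)
a = 1.25, b = 4.25, n = 6
h = (b - a)/n = 0.500000

Simpson's rule: (h/3)[f(x₀) + 4f(x₁) + 2f(x₂) + ... + f(xₙ)]

x_0 = 1.2500, f(x_0) = 0.315322, coefficient = 1
x_1 = 1.7500, f(x_1) = -0.178246, coefficient = 4
x_2 = 2.2500, f(x_2) = -0.628174, coefficient = 2
x_3 = 2.7500, f(x_3) = -0.924302, coefficient = 4
x_4 = 3.2500, f(x_4) = -0.994130, coefficient = 2
x_5 = 3.7500, f(x_5) = -0.820559, coefficient = 4
x_6 = 4.2500, f(x_6) = -0.446087, coefficient = 1

I ≈ (0.500000/3) × -11.067803 = -1.844634
Exact value: -1.843974
Error: 0.000660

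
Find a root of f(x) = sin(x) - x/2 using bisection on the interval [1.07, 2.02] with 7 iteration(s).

f(x) = sin(x) - x/2
Initial interval: [1.07, 2.02]

Iteration 1:
  c_1 = (1.070000 + 2.020000)/2 = 1.545000
  f(c_1) = f(1.545000) = 0.227167
  f(a) × f(c) ≥ 0, new interval: [1.545000, 2.020000]
Iteration 2:
  c_2 = (1.545000 + 2.020000)/2 = 1.782500
  f(c_2) = f(1.782500) = 0.086424
  f(a) × f(c) ≥ 0, new interval: [1.782500, 2.020000]
Iteration 3:
  c_3 = (1.782500 + 2.020000)/2 = 1.901250
  f(c_3) = f(1.901250) = -0.004730
  f(a) × f(c) < 0, new interval: [1.782500, 1.901250]
Iteration 4:
  c_4 = (1.782500 + 1.901250)/2 = 1.841875
  f(c_4) = f(1.841875) = 0.042545
  f(a) × f(c) ≥ 0, new interval: [1.841875, 1.901250]
Iteration 5:
  c_5 = (1.841875 + 1.901250)/2 = 1.871563
  f(c_5) = f(1.871563) = 0.019329
  f(a) × f(c) ≥ 0, new interval: [1.871563, 1.901250]
Iteration 6:
  c_6 = (1.871563 + 1.901250)/2 = 1.886406
  f(c_6) = f(1.886406) = 0.007404
  f(a) × f(c) ≥ 0, new interval: [1.886406, 1.901250]
Iteration 7:
  c_7 = (1.886406 + 1.901250)/2 = 1.893828
  f(c_7) = f(1.893828) = 0.001363
  f(a) × f(c) ≥ 0, new interval: [1.893828, 1.901250]

After 7 iteration(s), the approximation is c_7 = 1.893828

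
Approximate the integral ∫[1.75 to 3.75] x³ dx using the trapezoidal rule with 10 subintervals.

f(x) = x³
a = 1.75, b = 3.75, n = 10
h = (b - a)/n = 0.200000

Trapezoidal rule: (h/2)[f(x₀) + 2f(x₁) + 2f(x₂) + ... + f(xₙ)]

x_0 = 1.7500, f(x_0) = 5.359375, coefficient = 1
x_1 = 1.9500, f(x_1) = 7.414875, coefficient = 2
x_2 = 2.1500, f(x_2) = 9.938375, coefficient = 2
x_3 = 2.3500, f(x_3) = 12.977875, coefficient = 2
x_4 = 2.5500, f(x_4) = 16.581375, coefficient = 2
x_5 = 2.7500, f(x_5) = 20.796875, coefficient = 2
x_6 = 2.9500, f(x_6) = 25.672375, coefficient = 2
x_7 = 3.1500, f(x_7) = 31.255875, coefficient = 2
x_8 = 3.3500, f(x_8) = 37.595375, coefficient = 2
x_9 = 3.5500, f(x_9) = 44.738875, coefficient = 2
x_10 = 3.7500, f(x_10) = 52.734375, coefficient = 1

I ≈ (0.200000/2) × 472.037500 = 47.203750
Exact value: 47.093750
Error: 0.110000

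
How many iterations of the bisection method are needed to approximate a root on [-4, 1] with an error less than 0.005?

We need (b-a)/2^n ≤ 0.005
(1 - (-4))/2^n ≤ 0.005
5/2^n ≤ 0.005
2^n ≥ 1000
n ≥ log₂(1000) = 9.97
n ≥ 10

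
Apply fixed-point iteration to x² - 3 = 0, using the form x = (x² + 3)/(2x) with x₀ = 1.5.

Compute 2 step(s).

Equation: x² - 3 = 0
Fixed-point form: x = (x² + 3)/(2x)
x₀ = 1.5

x_1 = g(1.500000) = 1.750000
x_2 = g(1.750000) = 1.732143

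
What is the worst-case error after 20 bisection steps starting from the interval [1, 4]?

Bisection error bound: |error| ≤ (b-a)/2^n
|error| ≤ (4 - 1)/2^20 = 3/2^20
|error| ≤ 0.0000028610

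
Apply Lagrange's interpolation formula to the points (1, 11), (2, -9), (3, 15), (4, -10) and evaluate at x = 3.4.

Lagrange interpolation formula:
P(x) = Σ yᵢ × Lᵢ(x)
where Lᵢ(x) = Π_{j≠i} (x - xⱼ)/(xᵢ - xⱼ)

L_0(3.4) = (3.4 - 2)/(1 - 2) × (3.4 - 3)/(1 - 3) × (3.4 - 4)/(1 - 4) = 0.056000
L_1(3.4) = (3.4 - 1)/(2 - 1) × (3.4 - 3)/(2 - 3) × (3.4 - 4)/(2 - 4) = -0.288000
L_2(3.4) = (3.4 - 1)/(3 - 1) × (3.4 - 2)/(3 - 2) × (3.4 - 4)/(3 - 4) = 1.008000
L_3(3.4) = (3.4 - 1)/(4 - 1) × (3.4 - 2)/(4 - 2) × (3.4 - 3)/(4 - 3) = 0.224000

P(3.4) = 11×L_0(3.4) + (-9)×L_1(3.4) + 15×L_2(3.4) + (-10)×L_3(3.4)
P(3.4) = 16.088000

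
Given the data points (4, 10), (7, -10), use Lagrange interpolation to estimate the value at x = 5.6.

Lagrange interpolation formula:
P(x) = Σ yᵢ × Lᵢ(x)
where Lᵢ(x) = Π_{j≠i} (x - xⱼ)/(xᵢ - xⱼ)

L_0(5.6) = (5.6 - 7)/(4 - 7) = 0.466667
L_1(5.6) = (5.6 - 4)/(7 - 4) = 0.533333

P(5.6) = 10×L_0(5.6) + (-10)×L_1(5.6)
P(5.6) = -0.666667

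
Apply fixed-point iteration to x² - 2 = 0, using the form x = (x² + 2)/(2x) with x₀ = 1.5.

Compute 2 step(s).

Equation: x² - 2 = 0
Fixed-point form: x = (x² + 2)/(2x)
x₀ = 1.5

x_1 = g(1.500000) = 1.416667
x_2 = g(1.416667) = 1.414216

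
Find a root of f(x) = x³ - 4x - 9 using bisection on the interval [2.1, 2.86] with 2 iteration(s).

f(x) = x³ - 4x - 9
Initial interval: [2.1, 2.86]

Iteration 1:
  c_1 = (2.100000 + 2.860000)/2 = 2.480000
  f(c_1) = f(2.480000) = -3.667008
  f(a) × f(c) ≥ 0, new interval: [2.480000, 2.860000]
Iteration 2:
  c_2 = (2.480000 + 2.860000)/2 = 2.670000
  f(c_2) = f(2.670000) = -0.645837
  f(a) × f(c) ≥ 0, new interval: [2.670000, 2.860000]

After 2 iteration(s), the approximation is c_2 = 2.670000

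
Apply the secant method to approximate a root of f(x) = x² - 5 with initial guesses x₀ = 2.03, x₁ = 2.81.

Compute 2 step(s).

f(x) = x² - 5
x₀ = 2.03, x₁ = 2.81

Secant formula: x_{n+1} = x_n - f(x_n)(x_n - x_{n-1})/(f(x_n) - f(x_{n-1}))

Iteration 1:
  f(2.030000) = -0.879100
  f(2.810000) = 2.896100
  x_2 = 2.810000 - 2.896100×(2.810000 - 2.030000)/(2.896100 - (-0.879100))
       = 2.211632
Iteration 2:
  f(2.810000) = 2.896100
  f(2.211632) = -0.108683
  x_3 = 2.211632 - (-0.108683)×(2.211632 - 2.810000)/(-0.108683 - 2.896100)
       = 2.233275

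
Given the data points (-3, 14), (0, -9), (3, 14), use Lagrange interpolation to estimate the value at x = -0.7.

Lagrange interpolation formula:
P(x) = Σ yᵢ × Lᵢ(x)
where Lᵢ(x) = Π_{j≠i} (x - xⱼ)/(xᵢ - xⱼ)

L_0(-0.7) = (-0.7 - 0)/(-3 - 0) × (-0.7 - 3)/(-3 - 3) = 0.143889
L_1(-0.7) = (-0.7 - (-3))/(0 - (-3)) × (-0.7 - 3)/(0 - 3) = 0.945556
L_2(-0.7) = (-0.7 - (-3))/(3 - (-3)) × (-0.7 - 0)/(3 - 0) = -0.089444

P(-0.7) = 14×L_0(-0.7) + (-9)×L_1(-0.7) + 14×L_2(-0.7)
P(-0.7) = -7.747778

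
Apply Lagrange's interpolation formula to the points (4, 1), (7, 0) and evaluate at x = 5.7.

Lagrange interpolation formula:
P(x) = Σ yᵢ × Lᵢ(x)
where Lᵢ(x) = Π_{j≠i} (x - xⱼ)/(xᵢ - xⱼ)

L_0(5.7) = (5.7 - 7)/(4 - 7) = 0.433333
L_1(5.7) = (5.7 - 4)/(7 - 4) = 0.566667

P(5.7) = 1×L_0(5.7) + 0×L_1(5.7)
P(5.7) = 0.433333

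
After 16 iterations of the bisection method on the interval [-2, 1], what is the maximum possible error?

Bisection error bound: |error| ≤ (b-a)/2^n
|error| ≤ (1 - (-2))/2^16 = 3/2^16
|error| ≤ 0.0000457764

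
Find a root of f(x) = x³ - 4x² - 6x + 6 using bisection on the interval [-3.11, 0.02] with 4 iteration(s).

f(x) = x³ - 4x² - 6x + 6
Initial interval: [-3.11, 0.02]

Iteration 1:
  c_1 = (-3.110000 + 0.020000)/2 = -1.545000
  f(c_1) = f(-1.545000) = 2.033946
  f(a) × f(c) < 0, new interval: [-3.110000, -1.545000]
Iteration 2:
  c_2 = (-3.110000 + (-1.545000))/2 = -2.327500
  f(c_2) = f(-2.327500) = -14.312689
  f(a) × f(c) ≥ 0, new interval: [-2.327500, -1.545000]
Iteration 3:
  c_3 = (-2.327500 + (-1.545000))/2 = -1.936250
  f(c_3) = f(-1.936250) = -4.637882
  f(a) × f(c) ≥ 0, new interval: [-1.936250, -1.545000]
Iteration 4:
  c_4 = (-1.936250 + (-1.545000))/2 = -1.740625
  f(c_4) = f(-1.740625) = -0.949054
  f(a) × f(c) ≥ 0, new interval: [-1.740625, -1.545000]

After 4 iteration(s), the approximation is c_4 = -1.740625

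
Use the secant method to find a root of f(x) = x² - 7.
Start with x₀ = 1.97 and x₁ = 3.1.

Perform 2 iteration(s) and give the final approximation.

f(x) = x² - 7
x₀ = 1.97, x₁ = 3.1

Secant formula: x_{n+1} = x_n - f(x_n)(x_n - x_{n-1})/(f(x_n) - f(x_{n-1}))

Iteration 1:
  f(1.970000) = -3.119100
  f(3.100000) = 2.610000
  x_2 = 3.100000 - 2.610000×(3.100000 - 1.970000)/(2.610000 - (-3.119100))
       = 2.585207
Iteration 2:
  f(3.100000) = 2.610000
  f(2.585207) = -0.316704
  x_3 = 2.585207 - (-0.316704)×(2.585207 - 3.100000)/(-0.316704 - 2.610000)
       = 2.640914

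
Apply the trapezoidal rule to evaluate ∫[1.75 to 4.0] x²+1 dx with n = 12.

f(x) = x²+1
a = 1.75, b = 4.0, n = 12
h = (b - a)/n = 0.187500

Trapezoidal rule: (h/2)[f(x₀) + 2f(x₁) + 2f(x₂) + ... + f(xₙ)]

x_0 = 1.7500, f(x_0) = 4.062500, coefficient = 1
x_1 = 1.9375, f(x_1) = 4.753906, coefficient = 2
x_2 = 2.1250, f(x_2) = 5.515625, coefficient = 2
x_3 = 2.3125, f(x_3) = 6.347656, coefficient = 2
x_4 = 2.5000, f(x_4) = 7.250000, coefficient = 2
x_5 = 2.6875, f(x_5) = 8.222656, coefficient = 2
x_6 = 2.8750, f(x_6) = 9.265625, coefficient = 2
x_7 = 3.0625, f(x_7) = 10.378906, coefficient = 2
x_8 = 3.2500, f(x_8) = 11.562500, coefficient = 2
x_9 = 3.4375, f(x_9) = 12.816406, coefficient = 2
x_10 = 3.6250, f(x_10) = 14.140625, coefficient = 2
x_11 = 3.8125, f(x_11) = 15.535156, coefficient = 2
x_12 = 4.0000, f(x_12) = 17.000000, coefficient = 1

I ≈ (0.187500/2) × 232.640625 = 21.810059
Exact value: 21.796875
Error: 0.013184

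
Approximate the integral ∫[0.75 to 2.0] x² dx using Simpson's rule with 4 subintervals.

f(x) = x²
a = 0.75, b = 2.0, n = 4
h = (b - a)/n = 0.312500

Simpson's rule: (h/3)[f(x₀) + 4f(x₁) + 2f(x₂) + ... + f(xₙ)]

x_0 = 0.7500, f(x_0) = 0.562500, coefficient = 1
x_1 = 1.0625, f(x_1) = 1.128906, coefficient = 4
x_2 = 1.3750, f(x_2) = 1.890625, coefficient = 2
x_3 = 1.6875, f(x_3) = 2.847656, coefficient = 4
x_4 = 2.0000, f(x_4) = 4.000000, coefficient = 1

I ≈ (0.312500/3) × 24.250000 = 2.526042
Exact value: 2.526042
Error: 0.000000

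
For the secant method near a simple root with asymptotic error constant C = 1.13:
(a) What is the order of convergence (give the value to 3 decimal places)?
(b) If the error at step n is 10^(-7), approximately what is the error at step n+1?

(a) Secant method has superlinear convergence with order φ = (1+√5)/2 ≈ 1.618.
    This means |e_{n+1}| ≈ C|e_n|^1.618.

(b) With |e_n| = 10^(-7) and C = 1.13:
    |e_{n+1}| ≈ 1.13 × (10^(-7))^1.618 = 1.13 × 10^(-11.33)

(a) ≈ 1.618 (golden ratio); (b) |e_{n+1}| ≈ 5.331e-12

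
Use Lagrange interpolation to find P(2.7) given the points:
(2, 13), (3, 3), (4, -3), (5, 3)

Lagrange interpolation formula:
P(x) = Σ yᵢ × Lᵢ(x)
where Lᵢ(x) = Π_{j≠i} (x - xⱼ)/(xᵢ - xⱼ)

L_0(2.7) = (2.7 - 3)/(2 - 3) × (2.7 - 4)/(2 - 4) × (2.7 - 5)/(2 - 5) = 0.149500
L_1(2.7) = (2.7 - 2)/(3 - 2) × (2.7 - 4)/(3 - 4) × (2.7 - 5)/(3 - 5) = 1.046500
L_2(2.7) = (2.7 - 2)/(4 - 2) × (2.7 - 3)/(4 - 3) × (2.7 - 5)/(4 - 5) = -0.241500
L_3(2.7) = (2.7 - 2)/(5 - 2) × (2.7 - 3)/(5 - 3) × (2.7 - 4)/(5 - 4) = 0.045500

P(2.7) = 13×L_0(2.7) + 3×L_1(2.7) + (-3)×L_2(2.7) + 3×L_3(2.7)
P(2.7) = 5.944000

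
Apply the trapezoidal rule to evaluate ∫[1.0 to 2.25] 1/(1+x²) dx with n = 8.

f(x) = 1/(1+x²)
a = 1.0, b = 2.25, n = 8
h = (b - a)/n = 0.156250

Trapezoidal rule: (h/2)[f(x₀) + 2f(x₁) + 2f(x₂) + ... + f(xₙ)]

x_0 = 1.0000, f(x_0) = 0.500000, coefficient = 1
x_1 = 1.1562, f(x_1) = 0.427915, coefficient = 2
x_2 = 1.3125, f(x_2) = 0.367288, coefficient = 2
x_3 = 1.4688, f(x_3) = 0.316734, coefficient = 2
x_4 = 1.6250, f(x_4) = 0.274678, coefficient = 2
x_5 = 1.7812, f(x_5) = 0.239644, coefficient = 2
x_6 = 1.9375, f(x_6) = 0.210353, coefficient = 2
x_7 = 2.0938, f(x_7) = 0.185743, coefficient = 2
x_8 = 2.2500, f(x_8) = 0.164948, coefficient = 1

I ≈ (0.156250/2) × 4.709659 = 0.367942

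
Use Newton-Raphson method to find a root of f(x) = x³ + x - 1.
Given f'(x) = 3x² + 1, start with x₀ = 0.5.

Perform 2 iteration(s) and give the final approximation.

f(x) = x³ + x - 1
f'(x) = 3x² + 1
x₀ = 0.5

Newton-Raphson formula: x_{n+1} = x_n - f(x_n)/f'(x_n)

Iteration 1:
  f(0.500000) = -0.375000
  f'(0.500000) = 1.750000
  x_1 = 0.500000 - (-0.375000)/1.750000 = 0.714286
Iteration 2:
  f(0.714286) = 0.078717
  f'(0.714286) = 2.530612
  x_2 = 0.714286 - 0.078717/2.530612 = 0.683180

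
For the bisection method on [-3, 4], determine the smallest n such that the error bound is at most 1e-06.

We need (b-a)/2^n ≤ 1e-06
(4 - (-3))/2^n ≤ 1e-06
7/2^n ≤ 1e-06
2^n ≥ 7000000
n ≥ log₂(7000000) = 22.74
n ≥ 23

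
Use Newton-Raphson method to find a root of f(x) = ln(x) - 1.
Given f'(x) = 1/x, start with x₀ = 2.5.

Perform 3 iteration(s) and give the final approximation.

f(x) = ln(x) - 1
f'(x) = 1/x
x₀ = 2.5

Newton-Raphson formula: x_{n+1} = x_n - f(x_n)/f'(x_n)

Iteration 1:
  f(2.500000) = -0.083709
  f'(2.500000) = 0.400000
  x_1 = 2.500000 - (-0.083709)/0.400000 = 2.709273
Iteration 2:
  f(2.709273) = -0.003320
  f'(2.709273) = 0.369103
  x_2 = 2.709273 - (-0.003320)/0.369103 = 2.718267
Iteration 3:
  f(2.718267) = -0.000005
  f'(2.718267) = 0.367881
  x_3 = 2.718267 - (-0.000005)/0.367881 = 2.718282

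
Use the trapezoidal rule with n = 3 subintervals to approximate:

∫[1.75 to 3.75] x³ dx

f(x) = x³
a = 1.75, b = 3.75, n = 3
h = (b - a)/n = 0.666667

Trapezoidal rule: (h/2)[f(x₀) + 2f(x₁) + 2f(x₂) + ... + f(xₙ)]

x_0 = 1.7500, f(x_0) = 5.359375, coefficient = 1
x_1 = 2.4167, f(x_1) = 14.114005, coefficient = 2
x_2 = 3.0833, f(x_2) = 29.313079, coefficient = 2
x_3 = 3.7500, f(x_3) = 52.734375, coefficient = 1

I ≈ (0.666667/2) × 144.947917 = 48.315972
Exact value: 47.093750
Error: 1.222222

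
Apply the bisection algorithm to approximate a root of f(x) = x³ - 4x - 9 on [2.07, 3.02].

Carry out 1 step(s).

f(x) = x³ - 4x - 9
Initial interval: [2.07, 3.02]

Iteration 1:
  c_1 = (2.070000 + 3.020000)/2 = 2.545000
  f(c_1) = f(2.545000) = -2.695971
  f(a) × f(c) ≥ 0, new interval: [2.545000, 3.020000]

After 1 iteration(s), the approximation is c_1 = 2.545000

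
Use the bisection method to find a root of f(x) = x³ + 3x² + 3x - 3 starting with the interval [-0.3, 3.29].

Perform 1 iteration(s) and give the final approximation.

f(x) = x³ + 3x² + 3x - 3
Initial interval: [-0.3, 3.29]

Iteration 1:
  c_1 = (-0.300000 + 3.290000)/2 = 1.495000
  f(c_1) = f(1.495000) = 11.531437
  f(a) × f(c) < 0, new interval: [-0.300000, 1.495000]

After 1 iteration(s), the approximation is c_1 = 1.495000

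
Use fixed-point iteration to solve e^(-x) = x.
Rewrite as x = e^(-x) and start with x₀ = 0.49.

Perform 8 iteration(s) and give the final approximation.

Equation: e^(-x) = x
Fixed-point form: x = e^(-x)
x₀ = 0.49

x_1 = g(0.490000) = 0.612626
x_2 = g(0.612626) = 0.541926
x_3 = g(0.541926) = 0.581627
x_4 = g(0.581627) = 0.558988
x_5 = g(0.558988) = 0.571787
x_6 = g(0.571787) = 0.564516
x_7 = g(0.564516) = 0.568636
x_8 = g(0.568636) = 0.566298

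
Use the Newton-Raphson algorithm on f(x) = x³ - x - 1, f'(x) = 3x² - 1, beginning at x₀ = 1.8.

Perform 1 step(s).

f(x) = x³ - x - 1
f'(x) = 3x² - 1
x₀ = 1.8

Newton-Raphson formula: x_{n+1} = x_n - f(x_n)/f'(x_n)

Iteration 1:
  f(1.800000) = 3.032000
  f'(1.800000) = 8.720000
  x_1 = 1.800000 - 3.032000/8.720000 = 1.452294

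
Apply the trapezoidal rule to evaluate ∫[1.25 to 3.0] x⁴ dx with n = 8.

f(x) = x⁴
a = 1.25, b = 3.0, n = 8
h = (b - a)/n = 0.218750

Trapezoidal rule: (h/2)[f(x₀) + 2f(x₁) + 2f(x₂) + ... + f(xₙ)]

x_0 = 1.2500, f(x_0) = 2.441406, coefficient = 1
x_1 = 1.4688, f(x_1) = 4.653626, coefficient = 2
x_2 = 1.6875, f(x_2) = 8.109146, coefficient = 2
x_3 = 1.9062, f(x_3) = 13.204423, coefficient = 2
x_4 = 2.1250, f(x_4) = 20.390869, coefficient = 2
x_5 = 2.3438, f(x_5) = 30.174851, coefficient = 2
x_6 = 2.5625, f(x_6) = 43.117691, coefficient = 2
x_7 = 2.7812, f(x_7) = 59.835664, coefficient = 2
x_8 = 3.0000, f(x_8) = 81.000000, coefficient = 1

I ≈ (0.218750/2) × 442.413948 = 48.389026
Exact value: 47.989648
Error: 0.399377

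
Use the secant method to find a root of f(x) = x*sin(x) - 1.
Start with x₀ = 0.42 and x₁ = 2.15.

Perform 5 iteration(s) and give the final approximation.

f(x) = x*sin(x) - 1
x₀ = 0.42, x₁ = 2.15

Secant formula: x_{n+1} = x_n - f(x_n)(x_n - x_{n-1})/(f(x_n) - f(x_{n-1}))

Iteration 1:
  f(0.420000) = -0.828741
  f(2.150000) = 0.799332
  x_2 = 2.150000 - 0.799332×(2.150000 - 0.420000)/(0.799332 - (-0.828741))
       = 1.300625
Iteration 2:
  f(2.150000) = 0.799332
  f(1.300625) = 0.253445
  x_3 = 1.300625 - 0.253445×(1.300625 - 2.150000)/(0.253445 - 0.799332)
       = 0.906277
Iteration 3:
  f(1.300625) = 0.253445
  f(0.906277) = -0.286567
  x_4 = 0.906277 - (-0.286567)×(0.906277 - 1.300625)/(-0.286567 - 0.253445)
       = 1.115545
Iteration 4:
  f(0.906277) = -0.286567
  f(1.115545) = 0.001927
  x_5 = 1.115545 - 0.001927×(1.115545 - 0.906277)/(0.001927 - (-0.286567))
       = 1.114147
Iteration 5:
  f(1.115545) = 0.001927
  f(1.114147) = -0.000014
  x_6 = 1.114147 - (-0.000014)×(1.114147 - 1.115545)/(-0.000014 - 0.001927)
       = 1.114157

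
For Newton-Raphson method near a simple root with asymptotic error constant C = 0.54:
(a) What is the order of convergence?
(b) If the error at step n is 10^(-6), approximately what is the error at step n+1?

(a) Newton-Raphson has quadratic (order 2) convergence near simple roots.
    This means |e_{n+1}| ≈ C|e_n|².

(b) With |e_n| = 10^(-6) and C = 0.54:
    |e_{n+1}| ≈ 0.54 × (10^(-6))² = 0.54 × 10^(-12)

(a) 2 (quadratic); (b) |e_{n+1}| ≈ 5.400e-13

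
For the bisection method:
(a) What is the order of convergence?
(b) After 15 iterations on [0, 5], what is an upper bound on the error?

(a) Bisection has linear (order 1) convergence; the error is halved each step.

(b) Error bound = (b-a)/2^n = (5 - 0)/2^{15}
    = 5/2^{15}

(a) 1 (linear); (b) error ≤ 1.53e-04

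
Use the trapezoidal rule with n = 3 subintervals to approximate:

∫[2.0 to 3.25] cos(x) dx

f(x) = cos(x)
a = 2.0, b = 3.25, n = 3
h = (b - a)/n = 0.416667

Trapezoidal rule: (h/2)[f(x₀) + 2f(x₁) + 2f(x₂) + ... + f(xₙ)]

x_0 = 2.0000, f(x_0) = -0.416147, coefficient = 1
x_1 = 2.4167, f(x_1) = -0.748549, coefficient = 2
x_2 = 2.8333, f(x_2) = -0.952863, coefficient = 2
x_3 = 3.2500, f(x_3) = -0.994130, coefficient = 1

I ≈ (0.416667/2) × -4.813100 = -1.002729
Exact value: -1.017493
Error: 0.014763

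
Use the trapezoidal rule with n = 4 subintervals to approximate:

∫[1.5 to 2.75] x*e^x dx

f(x) = x*e^x
a = 1.5, b = 2.75, n = 4
h = (b - a)/n = 0.312500

Trapezoidal rule: (h/2)[f(x₀) + 2f(x₁) + 2f(x₂) + ... + f(xₙ)]

x_0 = 1.5000, f(x_0) = 6.722534, coefficient = 1
x_1 = 1.8125, f(x_1) = 11.102909, coefficient = 2
x_2 = 2.1250, f(x_2) = 17.792407, coefficient = 2
x_3 = 2.4375, f(x_3) = 27.895710, coefficient = 2
x_4 = 2.7500, f(x_4) = 43.017238, coefficient = 1

I ≈ (0.312500/2) × 163.321823 = 25.519035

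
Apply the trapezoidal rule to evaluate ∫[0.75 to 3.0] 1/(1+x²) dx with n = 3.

f(x) = 1/(1+x²)
a = 0.75, b = 3.0, n = 3
h = (b - a)/n = 0.750000

Trapezoidal rule: (h/2)[f(x₀) + 2f(x₁) + 2f(x₂) + ... + f(xₙ)]

x_0 = 0.7500, f(x_0) = 0.640000, coefficient = 1
x_1 = 1.5000, f(x_1) = 0.307692, coefficient = 2
x_2 = 2.2500, f(x_2) = 0.164948, coefficient = 2
x_3 = 3.0000, f(x_3) = 0.100000, coefficient = 1

I ≈ (0.750000/2) × 1.685282 = 0.631981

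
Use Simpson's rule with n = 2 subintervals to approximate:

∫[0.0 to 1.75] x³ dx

f(x) = x³
a = 0.0, b = 1.75, n = 2
h = (b - a)/n = 0.875000

Simpson's rule: (h/3)[f(x₀) + 4f(x₁) + 2f(x₂) + ... + f(xₙ)]

x_0 = 0.0000, f(x_0) = 0.000000, coefficient = 1
x_1 = 0.8750, f(x_1) = 0.669922, coefficient = 4
x_2 = 1.7500, f(x_2) = 5.359375, coefficient = 1

I ≈ (0.875000/3) × 8.039062 = 2.344727
Exact value: 2.344727
Error: 0.000000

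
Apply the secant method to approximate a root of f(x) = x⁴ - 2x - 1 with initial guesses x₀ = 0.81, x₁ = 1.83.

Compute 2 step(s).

f(x) = x⁴ - 2x - 1
x₀ = 0.81, x₁ = 1.83

Secant formula: x_{n+1} = x_n - f(x_n)(x_n - x_{n-1})/(f(x_n) - f(x_{n-1}))

Iteration 1:
  f(0.810000) = -2.189533
  f(1.830000) = 6.555131
  x_2 = 1.830000 - 6.555131×(1.830000 - 0.810000)/(6.555131 - (-2.189533))
       = 1.065393
Iteration 2:
  f(1.830000) = 6.555131
  f(1.065393) = -1.842421
  x_3 = 1.065393 - (-1.842421)×(1.065393 - 1.830000)/(-1.842421 - 6.555131)
       = 1.233147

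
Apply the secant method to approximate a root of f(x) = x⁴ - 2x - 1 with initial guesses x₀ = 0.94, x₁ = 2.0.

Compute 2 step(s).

f(x) = x⁴ - 2x - 1
x₀ = 0.94, x₁ = 2.0

Secant formula: x_{n+1} = x_n - f(x_n)(x_n - x_{n-1})/(f(x_n) - f(x_{n-1}))

Iteration 1:
  f(0.940000) = -2.099251
  f(2.000000) = 11.000000
  x_2 = 2.000000 - 11.000000×(2.000000 - 0.940000)/(11.000000 - (-2.099251))
       = 1.109873
Iteration 2:
  f(2.000000) = 11.000000
  f(1.109873) = -1.702371
  x_3 = 1.109873 - (-1.702371)×(1.109873 - 2.000000)/(-1.702371 - 11.000000)
       = 1.229168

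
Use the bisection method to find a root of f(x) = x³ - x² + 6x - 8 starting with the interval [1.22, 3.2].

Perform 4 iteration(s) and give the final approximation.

f(x) = x³ - x² + 6x - 8
Initial interval: [1.22, 3.2]

Iteration 1:
  c_1 = (1.220000 + 3.200000)/2 = 2.210000
  f(c_1) = f(2.210000) = 11.169761
  f(a) × f(c) < 0, new interval: [1.220000, 2.210000]
Iteration 2:
  c_2 = (1.220000 + 2.210000)/2 = 1.715000
  f(c_2) = f(1.715000) = 4.392976
  f(a) × f(c) < 0, new interval: [1.220000, 1.715000]
Iteration 3:
  c_3 = (1.220000 + 1.715000)/2 = 1.467500
  f(c_3) = f(1.467500) = 1.811788
  f(a) × f(c) < 0, new interval: [1.220000, 1.467500]
Iteration 4:
  c_4 = (1.220000 + 1.467500)/2 = 1.343750
  f(c_4) = f(1.343750) = 0.683197
  f(a) × f(c) < 0, new interval: [1.220000, 1.343750]

After 4 iteration(s), the approximation is c_4 = 1.343750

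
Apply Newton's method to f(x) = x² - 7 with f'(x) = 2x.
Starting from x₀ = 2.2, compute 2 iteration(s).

f(x) = x² - 7
f'(x) = 2x
x₀ = 2.2

Newton-Raphson formula: x_{n+1} = x_n - f(x_n)/f'(x_n)

Iteration 1:
  f(2.200000) = -2.160000
  f'(2.200000) = 4.400000
  x_1 = 2.200000 - (-2.160000)/4.400000 = 2.690909
Iteration 2:
  f(2.690909) = 0.240992
  f'(2.690909) = 5.381818
  x_2 = 2.690909 - 0.240992/5.381818 = 2.646130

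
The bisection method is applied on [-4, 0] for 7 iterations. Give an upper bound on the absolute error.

Bisection error bound: |error| ≤ (b-a)/2^n
|error| ≤ (0 - (-4))/2^7 = 4/2^7
|error| ≤ 0.0312500000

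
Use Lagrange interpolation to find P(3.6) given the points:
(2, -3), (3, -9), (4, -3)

Lagrange interpolation formula:
P(x) = Σ yᵢ × Lᵢ(x)
where Lᵢ(x) = Π_{j≠i} (x - xⱼ)/(xᵢ - xⱼ)

L_0(3.6) = (3.6 - 3)/(2 - 3) × (3.6 - 4)/(2 - 4) = -0.120000
L_1(3.6) = (3.6 - 2)/(3 - 2) × (3.6 - 4)/(3 - 4) = 0.640000
L_2(3.6) = (3.6 - 2)/(4 - 2) × (3.6 - 3)/(4 - 3) = 0.480000

P(3.6) = (-3)×L_0(3.6) + (-9)×L_1(3.6) + (-3)×L_2(3.6)
P(3.6) = -6.840000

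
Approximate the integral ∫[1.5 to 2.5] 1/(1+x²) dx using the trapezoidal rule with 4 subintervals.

f(x) = 1/(1+x²)
a = 1.5, b = 2.5, n = 4
h = (b - a)/n = 0.250000

Trapezoidal rule: (h/2)[f(x₀) + 2f(x₁) + 2f(x₂) + ... + f(xₙ)]

x_0 = 1.5000, f(x_0) = 0.307692, coefficient = 1
x_1 = 1.7500, f(x_1) = 0.246154, coefficient = 2
x_2 = 2.0000, f(x_2) = 0.200000, coefficient = 2
x_3 = 2.2500, f(x_3) = 0.164948, coefficient = 2
x_4 = 2.5000, f(x_4) = 0.137931, coefficient = 1

I ≈ (0.250000/2) × 1.667828 = 0.208478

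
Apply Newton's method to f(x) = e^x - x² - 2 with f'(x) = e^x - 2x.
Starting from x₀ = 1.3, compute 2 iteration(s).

f(x) = e^x - x² - 2
f'(x) = e^x - 2x
x₀ = 1.3

Newton-Raphson formula: x_{n+1} = x_n - f(x_n)/f'(x_n)

Iteration 1:
  f(1.300000) = -0.020703
  f'(1.300000) = 1.069297
  x_1 = 1.300000 - (-0.020703)/1.069297 = 1.319362
Iteration 2:
  f(1.319362) = 0.000317
  f'(1.319362) = 1.102309
  x_2 = 1.319362 - 0.000317/1.102309 = 1.319074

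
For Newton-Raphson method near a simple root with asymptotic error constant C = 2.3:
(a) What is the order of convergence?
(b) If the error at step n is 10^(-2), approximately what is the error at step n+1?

(a) Newton-Raphson has quadratic (order 2) convergence near simple roots.
    This means |e_{n+1}| ≈ C|e_n|².

(b) With |e_n| = 10^(-2) and C = 2.3:
    |e_{n+1}| ≈ 2.3 × (10^(-2))² = 2.3 × 10^(-4)

(a) 2 (quadratic); (b) |e_{n+1}| ≈ 2.300e-04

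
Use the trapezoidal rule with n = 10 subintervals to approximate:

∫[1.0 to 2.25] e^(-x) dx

f(x) = e^(-x)
a = 1.0, b = 2.25, n = 10
h = (b - a)/n = 0.125000

Trapezoidal rule: (h/2)[f(x₀) + 2f(x₁) + 2f(x₂) + ... + f(xₙ)]

x_0 = 1.0000, f(x_0) = 0.367879, coefficient = 1
x_1 = 1.1250, f(x_1) = 0.324652, coefficient = 2
x_2 = 1.2500, f(x_2) = 0.286505, coefficient = 2
x_3 = 1.3750, f(x_3) = 0.252840, coefficient = 2
x_4 = 1.5000, f(x_4) = 0.223130, coefficient = 2
x_5 = 1.6250, f(x_5) = 0.196912, coefficient = 2
x_6 = 1.7500, f(x_6) = 0.173774, coefficient = 2
x_7 = 1.8750, f(x_7) = 0.153355, coefficient = 2
x_8 = 2.0000, f(x_8) = 0.135335, coefficient = 2
x_9 = 2.1250, f(x_9) = 0.119433, coefficient = 2
x_10 = 2.2500, f(x_10) = 0.105399, coefficient = 1

I ≈ (0.125000/2) × 4.205150 = 0.262822
Exact value: 0.262480
Error: 0.000342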